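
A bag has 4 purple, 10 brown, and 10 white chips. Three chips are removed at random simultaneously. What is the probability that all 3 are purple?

Unordered draws without replacement: count favorable combinations over C(24,3).
Favorable = C(4,3) · C(10,0) · C(10,0) = 4; total = C(24,3) = 2024.
P = 4/2024 = 1/506 ≈ 0.0020.

1/506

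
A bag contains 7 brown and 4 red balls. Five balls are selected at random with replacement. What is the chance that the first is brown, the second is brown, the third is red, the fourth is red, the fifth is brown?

Multiply the conditional probability of each draw in order, with replacement (the composition resets each draw).
P = (7/11) · (7/11) · (4/11) · (4/11) · (7/11) = 5488/161051 ≈ 0.0341.

5488/161051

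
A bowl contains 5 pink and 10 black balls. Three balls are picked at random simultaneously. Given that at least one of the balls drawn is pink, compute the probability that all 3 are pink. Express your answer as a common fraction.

2/67

P(all 3 pink) = C(5,3)/C(15,3) = 2/91; P(at least one pink) = 1 − C(10,3)/C(15,3) = 67/91.
Since 'all 3 pink' ⊆ 'at least one pink', P(all 3 | at least one) = 2/91 / 67/91 = 2/67 ≈ 0.0299.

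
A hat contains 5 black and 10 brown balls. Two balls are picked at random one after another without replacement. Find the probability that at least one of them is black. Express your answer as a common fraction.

Use the complement: P(at least one black) = 1 − P(no black).
P(none) = C(10,2)/C(15,2) = 45/105.
So P = 1 − 45/105 = 4/7 ≈ 0.5714.

4/7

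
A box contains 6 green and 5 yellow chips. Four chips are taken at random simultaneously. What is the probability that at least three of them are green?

23/66

Sum the hypergeometric tail for j = 3,…,4 green chips.
Favorable = C(6,3)·C(5,1) + C(6,4)·C(5,0) = 115; total = C(11,4) = 330.
P = 115/330 = 23/66 ≈ 0.3485.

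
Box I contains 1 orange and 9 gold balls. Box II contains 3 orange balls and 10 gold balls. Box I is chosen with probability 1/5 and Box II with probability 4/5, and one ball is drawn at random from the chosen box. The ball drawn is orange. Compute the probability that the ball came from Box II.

120/133

P(orange | Box I) = 1/10; P(orange | Box II) = 3/13.
P(orange) = 1/5·1/10 + 4/5·3/13 = 133/650.
By Bayes' rule, P(Box II | orange) = 12/65 / 133/650 = 120/133 ≈ 0.9023.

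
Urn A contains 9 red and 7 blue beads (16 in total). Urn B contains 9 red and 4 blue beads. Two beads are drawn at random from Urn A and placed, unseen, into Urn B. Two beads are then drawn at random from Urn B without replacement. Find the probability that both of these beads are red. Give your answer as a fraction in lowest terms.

Condition on how many of the transferred beads are red (from Urn A: 9 red of 16; then Urn B has 15 total).
  0 red: C(9,0)C(7,2)/C(16,2) = 7/40; then P = C(9,2)/C(15,2) = 12/35
  1 red: C(9,1)C(7,1)/C(16,2) = 21/40; then P = C(10,2)/C(15,2) = 3/7
  2 red: C(9,2)C(7,0)/C(16,2) = 3/10; then P = C(11,2)/C(15,2) = 11/21
P(both red) = 619/1400 ≈ 0.4421.

619/1400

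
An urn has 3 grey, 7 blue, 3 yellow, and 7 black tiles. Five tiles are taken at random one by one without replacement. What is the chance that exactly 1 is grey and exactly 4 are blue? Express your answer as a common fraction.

Unordered draws without replacement: count favorable combinations over C(20,5).
Favorable = C(3,1) · C(7,4) · C(3,0) · C(7,0) = 105; total = C(20,5) = 15504.
P = 105/15504 = 35/5168 ≈ 0.0068.

35/5168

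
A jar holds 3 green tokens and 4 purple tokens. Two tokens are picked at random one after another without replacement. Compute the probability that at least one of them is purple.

Use the complement: P(at least one purple) = 1 − P(no purple).
P(none) = C(3,2)/C(7,2) = 3/21.
So P = 1 − 3/21 = 6/7 ≈ 0.8571.

6/7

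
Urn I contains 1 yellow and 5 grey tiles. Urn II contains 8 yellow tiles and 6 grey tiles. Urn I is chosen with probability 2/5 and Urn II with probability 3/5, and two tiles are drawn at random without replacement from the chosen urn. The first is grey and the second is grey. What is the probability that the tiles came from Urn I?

364/499

P(E | Urn I) = 2/3; P(E | Urn II) = 15/91.
P(E) = 2/5·2/3 + 3/5·15/91 = 499/1365.
By Bayes' rule, P(Urn I | E) = 4/15 / 499/1365 = 364/499 ≈ 0.7295.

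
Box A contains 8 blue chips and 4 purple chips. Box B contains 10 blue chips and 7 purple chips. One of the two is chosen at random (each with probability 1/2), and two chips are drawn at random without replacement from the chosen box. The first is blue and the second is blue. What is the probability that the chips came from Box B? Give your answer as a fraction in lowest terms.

1485/3389

P(E | Box A) = 14/33; P(E | Box B) = 45/136.
P(E) = 1/2·14/33 + 1/2·45/136 = 3389/8976.
By Bayes' rule, P(Box B | E) = 45/272 / 3389/8976 = 1485/3389 ≈ 0.4382.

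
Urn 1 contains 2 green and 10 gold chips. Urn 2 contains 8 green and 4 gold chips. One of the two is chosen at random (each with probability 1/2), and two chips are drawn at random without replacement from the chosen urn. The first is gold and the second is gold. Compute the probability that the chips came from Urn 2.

2/17

P(E | Urn 1) = 15/22; P(E | Urn 2) = 1/11.
P(E) = 1/2·15/22 + 1/2·1/11 = 17/44.
By Bayes' rule, P(Urn 2 | E) = 1/22 / 17/44 = 2/17 ≈ 0.1176.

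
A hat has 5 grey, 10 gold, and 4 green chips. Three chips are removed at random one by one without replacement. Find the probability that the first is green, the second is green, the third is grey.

Multiply the conditional probability of each draw in order, without replacement, so each draw removes one from its color and from the total.
P = (4/19) · (3/18) · (5/17) = 10/969 ≈ 0.0103.

10/969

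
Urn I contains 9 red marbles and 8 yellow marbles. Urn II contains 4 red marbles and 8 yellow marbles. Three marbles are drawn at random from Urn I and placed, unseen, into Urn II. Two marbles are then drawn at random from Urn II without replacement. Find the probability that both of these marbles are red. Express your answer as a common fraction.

149/1190

Condition on how many of the transferred marbles are red (from Urn I: 9 red of 17; then Urn II has 15 total).
  0 red: C(9,0)C(8,3)/C(17,3) = 7/85; then P = C(4,2)/C(15,2) = 2/35
  1 red: C(9,1)C(8,2)/C(17,3) = 63/170; then P = C(5,2)/C(15,2) = 2/21
  2 red: C(9,2)C(8,1)/C(17,3) = 36/85; then P = C(6,2)/C(15,2) = 1/7
  3 red: C(9,3)C(8,0)/C(17,3) = 21/170; then P = C(7,2)/C(15,2) = 1/5
P(both red) = 149/1190 ≈ 0.1252.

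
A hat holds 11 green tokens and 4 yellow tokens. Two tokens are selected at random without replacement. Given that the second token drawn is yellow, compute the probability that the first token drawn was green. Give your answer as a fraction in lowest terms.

11/14

P(first=green and the second token drawn is yellow) = (11/15)·(4/14) = 22/105.
P(the second token drawn is yellow) = Σ over first color = 22/105 + 2/35 = 4/15.
By Bayes, P(first=green | the second token drawn is yellow) = 22/105 / 4/15 = 11/14 ≈ 0.7857.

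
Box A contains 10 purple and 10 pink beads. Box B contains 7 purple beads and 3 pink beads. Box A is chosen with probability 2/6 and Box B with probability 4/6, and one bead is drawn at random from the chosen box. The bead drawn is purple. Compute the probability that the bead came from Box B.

P(purple | Box A) = 1/2; P(purple | Box B) = 7/10.
P(purple) = 1/3·1/2 + 2/3·7/10 = 19/30.
By Bayes' rule, P(Box B | purple) = 7/15 / 19/30 = 14/19 ≈ 0.7368.

14/19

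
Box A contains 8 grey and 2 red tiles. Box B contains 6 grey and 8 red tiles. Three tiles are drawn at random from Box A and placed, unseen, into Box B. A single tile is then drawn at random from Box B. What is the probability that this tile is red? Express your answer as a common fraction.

Condition on how many of the transferred tiles are red (from Box A: 2 red of 10; then Box B has 17 total).
  0 red: C(2,0)C(8,3)/C(10,3) = 7/15; then P = 8/17
  1 red: C(2,1)C(8,2)/C(10,3) = 7/15; then P = 9/17
  2 red: C(2,2)C(8,1)/C(10,3) = 1/15; then P = 10/17
P(red from Box B) = 43/85 ≈ 0.5059.

43/85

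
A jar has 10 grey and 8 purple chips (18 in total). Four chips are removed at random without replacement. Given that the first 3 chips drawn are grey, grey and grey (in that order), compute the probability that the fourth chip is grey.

7/15

After removing 3 grey, the jar has 7 grey out of 15 remaining.
P(fourth is grey | given) = 7/15 ≈ 0.4667.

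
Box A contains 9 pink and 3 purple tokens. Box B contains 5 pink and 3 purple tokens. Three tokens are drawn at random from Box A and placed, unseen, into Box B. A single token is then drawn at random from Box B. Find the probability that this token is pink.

29/44

Condition on how many of the transferred tokens are pink (from Box A: 9 pink of 12; then Box B has 11 total).
  0 pink: C(9,0)C(3,3)/C(12,3) = 1/220; then P = 5/11
  1 pink: C(9,1)C(3,2)/C(12,3) = 27/220; then P = 6/11
  2 pink: C(9,2)C(3,1)/C(12,3) = 27/55; then P = 7/11
  3 pink: C(9,3)C(3,0)/C(12,3) = 21/55; then P = 8/11
P(pink from Box B) = 29/44 ≈ 0.6591.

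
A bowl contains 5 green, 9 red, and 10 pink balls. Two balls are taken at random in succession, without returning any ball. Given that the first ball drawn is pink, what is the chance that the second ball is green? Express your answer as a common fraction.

5/23

After removing 1 pink, the bowl has 5 green out of 23 remaining.
P(second is green | given) = 5/23 ≈ 0.2174.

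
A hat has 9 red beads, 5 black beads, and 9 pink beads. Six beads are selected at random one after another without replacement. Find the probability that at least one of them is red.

Use the complement: P(at least one red) = 1 − P(no red).
P(none) = C(14,6)/C(23,6) = 3003/100947.
So P = 1 − 3003/100947 = 424/437 ≈ 0.9703.

424/437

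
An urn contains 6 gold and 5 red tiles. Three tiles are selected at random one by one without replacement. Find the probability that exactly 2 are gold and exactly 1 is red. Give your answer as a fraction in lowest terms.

5/11

Unordered draws without replacement: count favorable combinations over C(11,3).
Favorable = C(6,2) · C(5,1) = 75; total = C(11,3) = 165.
P = 75/165 = 5/11 ≈ 0.4545.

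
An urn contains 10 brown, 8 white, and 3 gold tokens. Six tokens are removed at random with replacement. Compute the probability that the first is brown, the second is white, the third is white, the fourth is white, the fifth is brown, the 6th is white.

Multiply the conditional probability of each draw in order, with replacement (the composition resets each draw).
P = (10/21) · (8/21) · (8/21) · (8/21) · (10/21) · (8/21) = 409600/85766121 ≈ 0.0048.

409600/85766121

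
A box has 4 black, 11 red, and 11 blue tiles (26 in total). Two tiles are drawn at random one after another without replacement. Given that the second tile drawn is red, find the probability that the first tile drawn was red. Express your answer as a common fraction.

2/5

P(first=red and the second tile drawn is red) = (11/26)·(10/25) = 11/65.
P(the second tile drawn is red) = Σ over first color = 22/325 + 11/65 + 121/650 = 11/26.
By Bayes, P(first=red | the second tile drawn is red) = 11/65 / 11/26 = 2/5 ≈ 0.4000.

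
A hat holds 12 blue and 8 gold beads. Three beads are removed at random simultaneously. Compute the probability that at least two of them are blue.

Sum the hypergeometric tail for j = 2,…,3 blue beads.
Favorable = C(12,2)·C(8,1) + C(12,3)·C(8,0) = 748; total = C(20,3) = 1140.
P = 748/1140 = 187/285 ≈ 0.6561.

187/285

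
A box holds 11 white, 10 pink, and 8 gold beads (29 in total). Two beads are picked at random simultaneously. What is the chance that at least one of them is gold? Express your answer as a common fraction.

Use the complement: P(at least one gold) = 1 − P(no gold).
P(none) = C(21,2)/C(29,2) = 210/406.
So P = 1 − 210/406 = 14/29 ≈ 0.4828.

14/29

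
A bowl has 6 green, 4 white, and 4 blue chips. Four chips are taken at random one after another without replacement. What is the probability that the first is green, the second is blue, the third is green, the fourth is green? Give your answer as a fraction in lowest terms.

Multiply the conditional probability of each draw in order, without replacement, so each draw removes one from its color and from the total.
P = (6/14) · (4/13) · (5/12) · (4/11) = 20/1001 ≈ 0.0200.

20/1001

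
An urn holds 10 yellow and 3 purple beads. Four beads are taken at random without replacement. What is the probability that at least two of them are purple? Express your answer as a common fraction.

Sum the hypergeometric tail for j = 2,…,3 purple beads.
Favorable = C(3,2)·C(10,2) + C(3,3)·C(10,1) = 145; total = C(13,4) = 715.
P = 145/715 = 29/143 ≈ 0.2028.

29/143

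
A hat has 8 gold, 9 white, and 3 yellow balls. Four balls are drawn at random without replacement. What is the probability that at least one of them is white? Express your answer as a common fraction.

Use the complement: P(at least one white) = 1 − P(no white).
P(none) = C(11,4)/C(20,4) = 330/4845.
So P = 1 − 330/4845 = 301/323 ≈ 0.9319.

301/323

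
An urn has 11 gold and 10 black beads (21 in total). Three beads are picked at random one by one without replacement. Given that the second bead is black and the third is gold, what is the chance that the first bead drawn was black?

P(first=black and the second bead is black and the third is gold) = (10/21)·(9/20)·(11/19) = 33/266.
P(E) = Σ over first color = 55/399 + 33/266 = 11/42.
By Bayes, P(first=black | E) = 33/266 / 11/42 = 9/19 ≈ 0.4737.

9/19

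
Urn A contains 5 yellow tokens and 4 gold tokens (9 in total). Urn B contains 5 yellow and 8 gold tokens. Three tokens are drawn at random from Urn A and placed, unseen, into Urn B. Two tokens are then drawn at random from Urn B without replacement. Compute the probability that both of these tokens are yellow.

Condition on how many of the transferred tokens are yellow (from Urn A: 5 yellow of 9; then Urn B has 16 total).
  0 yellow: C(5,0)C(4,3)/C(9,3) = 1/21; then P = C(5,2)/C(16,2) = 1/12
  1 yellow: C(5,1)C(4,2)/C(9,3) = 5/14; then P = C(6,2)/C(16,2) = 1/8
  2 yellow: C(5,2)C(4,1)/C(9,3) = 10/21; then P = C(7,2)/C(16,2) = 7/40
  3 yellow: C(5,3)C(4,0)/C(9,3) = 5/42; then P = C(8,2)/C(16,2) = 7/30
P(both yellow) = 23/144 ≈ 0.1597.

23/144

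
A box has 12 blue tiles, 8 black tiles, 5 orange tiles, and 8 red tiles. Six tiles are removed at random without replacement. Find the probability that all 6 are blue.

3/3596

Unordered draws without replacement: count favorable combinations over C(33,6).
Favorable = C(12,6) · C(8,0) · C(5,0) · C(8,0) = 924; total = C(33,6) = 1107568.
P = 924/1107568 = 3/3596 ≈ 0.0008.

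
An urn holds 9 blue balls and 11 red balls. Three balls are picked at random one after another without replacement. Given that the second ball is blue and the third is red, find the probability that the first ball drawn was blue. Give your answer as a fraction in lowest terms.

4/9

P(first=blue and the second ball is blue and the third is red) = (9/20)·(8/19)·(11/18) = 11/95.
P(E) = Σ over first color = 11/95 + 11/76 = 99/380.
By Bayes, P(first=blue | E) = 11/95 / 99/380 = 4/9 ≈ 0.4444.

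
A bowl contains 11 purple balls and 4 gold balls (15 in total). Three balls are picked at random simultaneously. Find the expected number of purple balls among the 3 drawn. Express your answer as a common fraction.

By linearity of expectation, E[X] = Σ P(draw i is purple); by symmetry each draw (even without replacement) has P(purple) = 11/15.
E[X] = 3 · 11/15 = 11/5 ≈ 2.2000.

11/5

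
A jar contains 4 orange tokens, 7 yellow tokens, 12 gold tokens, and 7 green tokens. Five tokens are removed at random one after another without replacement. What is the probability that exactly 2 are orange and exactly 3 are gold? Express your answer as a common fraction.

220/23751

Unordered draws without replacement: count favorable combinations over C(30,5).
Favorable = C(4,2) · C(7,0) · C(12,3) · C(7,0) = 1320; total = C(30,5) = 142506.
P = 1320/142506 = 220/23751 ≈ 0.0093.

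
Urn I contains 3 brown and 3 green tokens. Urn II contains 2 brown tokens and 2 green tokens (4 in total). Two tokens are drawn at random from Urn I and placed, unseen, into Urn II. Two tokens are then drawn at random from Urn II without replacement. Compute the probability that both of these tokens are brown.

Condition on how many of the transferred tokens are brown (from Urn I: 3 brown of 6; then Urn II has 6 total).
  0 brown: C(3,0)C(3,2)/C(6,2) = 1/5; then P = C(2,2)/C(6,2) = 1/15
  1 brown: C(3,1)C(3,1)/C(6,2) = 3/5; then P = C(3,2)/C(6,2) = 1/5
  2 brown: C(3,2)C(3,0)/C(6,2) = 1/5; then P = C(4,2)/C(6,2) = 2/5
P(both brown) = 16/75 ≈ 0.2133.

16/75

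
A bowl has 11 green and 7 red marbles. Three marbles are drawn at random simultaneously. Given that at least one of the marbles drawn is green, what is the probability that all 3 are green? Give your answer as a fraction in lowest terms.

15/71

P(all 3 green) = C(11,3)/C(18,3) = 55/272; P(at least one green) = 1 − C(7,3)/C(18,3) = 781/816.
Since 'all 3 green' ⊆ 'at least one green', P(all 3 | at least one) = 55/272 / 781/816 = 15/71 ≈ 0.2113.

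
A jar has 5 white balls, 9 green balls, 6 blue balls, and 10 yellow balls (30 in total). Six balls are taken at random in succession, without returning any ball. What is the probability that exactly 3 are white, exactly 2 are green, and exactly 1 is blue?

48/13195

Unordered draws without replacement: count favorable combinations over C(30,6).
Favorable = C(5,3) · C(9,2) · C(6,1) · C(10,0) = 2160; total = C(30,6) = 593775.
P = 2160/593775 = 48/13195 ≈ 0.0036.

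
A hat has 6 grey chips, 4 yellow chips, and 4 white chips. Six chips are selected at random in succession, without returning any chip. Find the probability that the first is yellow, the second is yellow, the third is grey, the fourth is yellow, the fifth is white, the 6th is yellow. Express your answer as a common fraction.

4/15015

Multiply the conditional probability of each draw in order, without replacement, so each draw removes one from its color and from the total.
P = (4/14) · (3/13) · (6/12) · (2/11) · (4/10) · (1/9) = 4/15015 ≈ 0.0003.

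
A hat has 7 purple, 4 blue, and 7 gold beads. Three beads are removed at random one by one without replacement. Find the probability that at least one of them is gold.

Use the complement: P(at least one gold) = 1 − P(no gold).
P(none) = C(11,3)/C(18,3) = 165/816.
So P = 1 − 165/816 = 217/272 ≈ 0.7978.

217/272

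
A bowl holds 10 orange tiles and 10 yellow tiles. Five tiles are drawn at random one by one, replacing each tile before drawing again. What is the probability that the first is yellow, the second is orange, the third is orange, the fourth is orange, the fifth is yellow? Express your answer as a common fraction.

Multiply the conditional probability of each draw in order, with replacement (the composition resets each draw).
P = (10/20) · (10/20) · (10/20) · (10/20) · (10/20) = 1/32 ≈ 0.0312.

1/32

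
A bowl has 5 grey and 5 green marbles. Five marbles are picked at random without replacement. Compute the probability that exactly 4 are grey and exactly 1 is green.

25/252

Unordered draws without replacement: count favorable combinations over C(10,5).
Favorable = C(5,4) · C(5,1) = 25; total = C(10,5) = 252.
P = 25/252 = 25/252 ≈ 0.0992.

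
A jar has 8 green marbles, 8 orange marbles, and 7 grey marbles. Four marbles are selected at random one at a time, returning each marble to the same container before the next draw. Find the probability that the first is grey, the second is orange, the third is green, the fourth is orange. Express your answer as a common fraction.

3584/279841

Multiply the conditional probability of each draw in order, with replacement (the composition resets each draw).
P = (7/23) · (8/23) · (8/23) · (8/23) = 3584/279841 ≈ 0.0128.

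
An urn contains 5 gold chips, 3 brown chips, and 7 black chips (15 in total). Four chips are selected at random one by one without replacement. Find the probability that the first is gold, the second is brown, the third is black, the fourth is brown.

1/156

Multiply the conditional probability of each draw in order, without replacement, so each draw removes one from its color and from the total.
P = (5/15) · (3/14) · (7/13) · (2/12) = 1/156 ≈ 0.0064.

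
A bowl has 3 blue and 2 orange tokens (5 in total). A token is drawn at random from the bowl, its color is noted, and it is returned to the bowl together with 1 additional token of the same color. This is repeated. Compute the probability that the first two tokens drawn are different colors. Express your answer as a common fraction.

Either orange then blue, or blue then orange; after the first draw the total is 6.
P = (2/5)·(3/6) + (3/5)·(2/6) = 2/5 ≈ 0.4000.

2/5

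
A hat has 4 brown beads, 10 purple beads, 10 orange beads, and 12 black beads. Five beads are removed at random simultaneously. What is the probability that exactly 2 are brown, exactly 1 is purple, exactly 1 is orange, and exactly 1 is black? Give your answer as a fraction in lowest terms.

Unordered draws without replacement: count favorable combinations over C(36,5).
Favorable = C(4,2) · C(10,1) · C(10,1) · C(12,1) = 7200; total = C(36,5) = 376992.
P = 7200/376992 = 25/1309 ≈ 0.0191.

25/1309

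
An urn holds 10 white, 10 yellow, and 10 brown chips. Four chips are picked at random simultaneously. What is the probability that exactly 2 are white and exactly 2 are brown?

Unordered draws without replacement: count favorable combinations over C(30,4).
Favorable = C(10,2) · C(10,0) · C(10,2) = 2025; total = C(30,4) = 27405.
P = 2025/27405 = 15/203 ≈ 0.0739.

15/203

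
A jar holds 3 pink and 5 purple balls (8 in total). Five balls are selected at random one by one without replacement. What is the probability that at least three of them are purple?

23/28

Sum the hypergeometric tail for j = 3,…,5 purple balls.
Favorable = C(5,3)·C(3,2) + C(5,4)·C(3,1) + C(5,5)·C(3,0) = 46; total = C(8,5) = 56.
P = 46/56 = 23/28 ≈ 0.8214.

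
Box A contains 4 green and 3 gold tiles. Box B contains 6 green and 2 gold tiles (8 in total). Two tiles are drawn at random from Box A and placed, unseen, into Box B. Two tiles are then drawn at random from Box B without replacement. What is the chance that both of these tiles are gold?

Condition on how many of the transferred tiles are gold (from Box A: 3 gold of 7; then Box B has 10 total).
  0 gold: C(3,0)C(4,2)/C(7,2) = 2/7; then P = C(2,2)/C(10,2) = 1/45
  1 gold: C(3,1)C(4,1)/C(7,2) = 4/7; then P = C(3,2)/C(10,2) = 1/15
  2 gold: C(3,2)C(4,0)/C(7,2) = 1/7; then P = C(4,2)/C(10,2) = 2/15
P(both gold) = 4/63 ≈ 0.0635.

4/63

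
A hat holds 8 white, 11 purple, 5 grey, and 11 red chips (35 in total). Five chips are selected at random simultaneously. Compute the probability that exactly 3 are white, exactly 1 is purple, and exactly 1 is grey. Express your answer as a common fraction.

5/527

Unordered draws without replacement: count favorable combinations over C(35,5).
Favorable = C(8,3) · C(11,1) · C(5,1) · C(11,0) = 3080; total = C(35,5) = 324632.
P = 3080/324632 = 5/527 ≈ 0.0095.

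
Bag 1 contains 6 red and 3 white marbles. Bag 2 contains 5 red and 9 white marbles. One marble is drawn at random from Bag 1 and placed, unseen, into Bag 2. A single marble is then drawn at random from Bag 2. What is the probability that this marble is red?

Condition on how many of the transferred marbles are red (from Bag 1: 6 red of 9; then Bag 2 has 15 total).
  0 red: C(6,0)C(3,1)/C(9,1) = 1/3; then P = 5/15
  1 red: C(6,1)C(3,0)/C(9,1) = 2/3; then P = 6/15
P(red from Bag 2) = 17/45 ≈ 0.3778.

17/45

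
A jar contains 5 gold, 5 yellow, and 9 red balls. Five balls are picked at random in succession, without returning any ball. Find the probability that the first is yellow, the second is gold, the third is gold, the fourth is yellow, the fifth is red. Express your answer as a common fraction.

Multiply the conditional probability of each draw in order, without replacement, so each draw removes one from its color and from the total.
P = (5/19) · (5/18) · (4/17) · (4/16) · (9/15) = 5/1938 ≈ 0.0026.

5/1938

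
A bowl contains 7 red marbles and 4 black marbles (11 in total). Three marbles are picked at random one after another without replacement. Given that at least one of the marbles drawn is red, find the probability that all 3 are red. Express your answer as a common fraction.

P(all 3 red) = C(7,3)/C(11,3) = 7/33; P(at least one red) = 1 − C(4,3)/C(11,3) = 161/165.
Since 'all 3 red' ⊆ 'at least one red', P(all 3 | at least one) = 7/33 / 161/165 = 5/23 ≈ 0.2174.

5/23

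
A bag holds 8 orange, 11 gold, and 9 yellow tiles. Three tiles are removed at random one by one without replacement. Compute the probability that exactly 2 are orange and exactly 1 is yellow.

1/13

Unordered draws without replacement: count favorable combinations over C(28,3).
Favorable = C(8,2) · C(11,0) · C(9,1) = 252; total = C(28,3) = 3276.
P = 252/3276 = 1/13 ≈ 0.0769.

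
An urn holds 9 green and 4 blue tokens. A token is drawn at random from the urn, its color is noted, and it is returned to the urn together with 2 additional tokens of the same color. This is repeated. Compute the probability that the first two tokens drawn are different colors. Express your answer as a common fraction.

Either green then blue, or blue then green; after the first draw the total is 15.
P = (9/13)·(4/15) + (4/13)·(9/15) = 24/65 ≈ 0.3692.

24/65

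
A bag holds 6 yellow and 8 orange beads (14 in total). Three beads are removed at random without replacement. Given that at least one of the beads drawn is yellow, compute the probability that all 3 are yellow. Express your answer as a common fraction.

P(all 3 yellow) = C(6,3)/C(14,3) = 5/91; P(at least one yellow) = 1 − C(8,3)/C(14,3) = 11/13.
Since 'all 3 yellow' ⊆ 'at least one yellow', P(all 3 | at least one) = 5/91 / 11/13 = 5/77 ≈ 0.0649.

5/77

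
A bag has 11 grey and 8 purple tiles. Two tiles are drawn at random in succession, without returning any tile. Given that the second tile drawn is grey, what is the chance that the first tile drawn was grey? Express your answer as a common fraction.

P(first=grey and the second tile drawn is grey) = (11/19)·(10/18) = 55/171.
P(the second tile drawn is grey) = Σ over first color = 55/171 + 44/171 = 11/19.
By Bayes, P(first=grey | the second tile drawn is grey) = 55/171 / 11/19 = 5/9 ≈ 0.5556.

5/9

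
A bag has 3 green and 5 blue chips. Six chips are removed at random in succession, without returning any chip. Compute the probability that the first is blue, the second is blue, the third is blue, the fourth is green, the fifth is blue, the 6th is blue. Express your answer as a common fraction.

Multiply the conditional probability of each draw in order, without replacement, so each draw removes one from its color and from the total.
P = (5/8) · (4/7) · (3/6) · (3/5) · (2/4) · (1/3) = 1/56 ≈ 0.0179.

1/56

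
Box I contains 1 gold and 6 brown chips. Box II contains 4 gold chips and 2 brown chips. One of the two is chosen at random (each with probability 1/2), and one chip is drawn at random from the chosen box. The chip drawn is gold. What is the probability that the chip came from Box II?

P(gold | Box I) = 1/7; P(gold | Box II) = 2/3.
P(gold) = 1/2·1/7 + 1/2·2/3 = 17/42.
By Bayes' rule, P(Box II | gold) = 1/3 / 17/42 = 14/17 ≈ 0.8235.

14/17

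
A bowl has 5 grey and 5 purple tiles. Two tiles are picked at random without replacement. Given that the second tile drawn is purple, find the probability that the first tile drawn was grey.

5/9

P(first=grey and the second tile drawn is purple) = (5/10)·(5/9) = 5/18.
P(the second tile drawn is purple) = Σ over first color = 5/18 + 2/9 = 1/2.
By Bayes, P(first=grey | the second tile drawn is purple) = 5/18 / 1/2 = 5/9 ≈ 0.5556.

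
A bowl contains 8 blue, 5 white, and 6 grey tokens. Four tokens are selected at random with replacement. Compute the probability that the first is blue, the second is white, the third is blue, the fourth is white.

Multiply the conditional probability of each draw in order, with replacement (the composition resets each draw).
P = (8/19) · (5/19) · (8/19) · (5/19) = 1600/130321 ≈ 0.0123.

1600/130321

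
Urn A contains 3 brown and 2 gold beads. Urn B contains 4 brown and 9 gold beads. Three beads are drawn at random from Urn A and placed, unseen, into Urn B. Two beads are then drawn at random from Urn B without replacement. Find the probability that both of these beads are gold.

Condition on how many of the transferred beads are gold (from Urn A: 2 gold of 5; then Urn B has 16 total).
  0 gold: C(2,0)C(3,3)/C(5,3) = 1/10; then P = C(9,2)/C(16,2) = 3/10
  1 gold: C(2,1)C(3,2)/C(5,3) = 3/5; then P = C(10,2)/C(16,2) = 3/8
  2 gold: C(2,2)C(3,1)/C(5,3) = 3/10; then P = C(11,2)/C(16,2) = 11/24
P(both gold) = 157/400 ≈ 0.3925.

157/400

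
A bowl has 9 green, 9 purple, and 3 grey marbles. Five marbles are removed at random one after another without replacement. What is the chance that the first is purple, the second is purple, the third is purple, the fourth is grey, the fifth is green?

9/1615

Multiply the conditional probability of each draw in order, without replacement, so each draw removes one from its color and from the total.
P = (9/21) · (8/20) · (7/19) · (3/18) · (9/17) = 9/1615 ≈ 0.0056.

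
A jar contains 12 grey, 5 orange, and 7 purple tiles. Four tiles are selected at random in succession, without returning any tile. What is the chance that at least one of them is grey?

307/322

Use the complement: P(at least one grey) = 1 − P(no grey).
P(none) = C(12,4)/C(24,4) = 495/10626.
So P = 1 − 495/10626 = 307/322 ≈ 0.9534.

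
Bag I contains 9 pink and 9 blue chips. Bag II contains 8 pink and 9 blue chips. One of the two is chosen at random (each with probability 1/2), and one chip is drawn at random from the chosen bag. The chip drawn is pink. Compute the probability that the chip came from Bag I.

17/33

P(pink | Bag I) = 1/2; P(pink | Bag II) = 8/17.
P(pink) = 1/2·1/2 + 1/2·8/17 = 33/68.
By Bayes' rule, P(Bag I | pink) = 1/4 / 33/68 = 17/33 ≈ 0.5152.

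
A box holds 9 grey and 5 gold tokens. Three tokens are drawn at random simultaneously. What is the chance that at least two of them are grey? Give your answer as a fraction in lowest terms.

Sum the hypergeometric tail for j = 2,…,3 grey tokens.
Favorable = C(9,2)·C(5,1) + C(9,3)·C(5,0) = 264; total = C(14,3) = 364.
P = 264/364 = 66/91 ≈ 0.7253.

66/91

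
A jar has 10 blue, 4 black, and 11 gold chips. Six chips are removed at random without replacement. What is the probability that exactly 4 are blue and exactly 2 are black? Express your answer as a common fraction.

Unordered draws without replacement: count favorable combinations over C(25,6).
Favorable = C(10,4) · C(4,2) · C(11,0) = 1260; total = C(25,6) = 177100.
P = 1260/177100 = 9/1265 ≈ 0.0071.

9/1265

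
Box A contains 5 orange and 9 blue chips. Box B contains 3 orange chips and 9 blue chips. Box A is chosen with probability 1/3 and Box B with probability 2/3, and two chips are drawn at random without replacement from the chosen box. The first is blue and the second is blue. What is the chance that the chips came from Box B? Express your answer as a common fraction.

P(E | Box A) = 36/91; P(E | Box B) = 6/11.
P(E) = 1/3·36/91 + 2/3·6/11 = 496/1001.
By Bayes' rule, P(Box B | E) = 4/11 / 496/1001 = 91/124 ≈ 0.7339.

91/124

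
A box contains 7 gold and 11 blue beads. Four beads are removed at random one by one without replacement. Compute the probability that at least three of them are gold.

Sum the hypergeometric tail for j = 3,…,4 gold beads.
Favorable = C(7,3)·C(11,1) + C(7,4)·C(11,0) = 420; total = C(18,4) = 3060.
P = 420/3060 = 7/51 ≈ 0.1373.

7/51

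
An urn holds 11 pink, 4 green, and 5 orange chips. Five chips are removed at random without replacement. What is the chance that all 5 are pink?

77/2584

Unordered draws without replacement: count favorable combinations over C(20,5).
Favorable = C(11,5) · C(4,0) · C(5,0) = 462; total = C(20,5) = 15504.
P = 462/15504 = 77/2584 ≈ 0.0298.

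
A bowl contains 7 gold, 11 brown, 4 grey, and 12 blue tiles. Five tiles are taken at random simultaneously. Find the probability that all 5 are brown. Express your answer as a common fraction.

Unordered draws without replacement: count favorable combinations over C(34,5).
Favorable = C(7,0) · C(11,5) · C(4,0) · C(12,0) = 462; total = C(34,5) = 278256.
P = 462/278256 = 7/4216 ≈ 0.0017.

7/4216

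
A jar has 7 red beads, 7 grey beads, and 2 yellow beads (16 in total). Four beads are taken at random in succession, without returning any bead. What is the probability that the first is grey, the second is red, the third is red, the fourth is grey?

Multiply the conditional probability of each draw in order, without replacement, so each draw removes one from its color and from the total.
P = (7/16) · (7/15) · (6/14) · (6/13) = 21/520 ≈ 0.0404.

21/520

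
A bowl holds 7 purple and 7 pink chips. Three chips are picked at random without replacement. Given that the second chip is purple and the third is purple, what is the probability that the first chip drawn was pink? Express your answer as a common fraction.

7/12

P(first=pink and the second chip is purple and the third is purple) = (7/14)·(7/13)·(6/12) = 7/52.
P(E) = Σ over first color = 5/52 + 7/52 = 3/13.
By Bayes, P(first=pink | E) = 7/52 / 3/13 = 7/12 ≈ 0.5833.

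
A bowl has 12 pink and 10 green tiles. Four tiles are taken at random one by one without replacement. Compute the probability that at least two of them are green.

Sum the hypergeometric tail for j = 2,…,4 green tiles.
Favorable = C(10,2)·C(12,2) + C(10,3)·C(12,1) + C(10,4)·C(12,0) = 4620; total = C(22,4) = 7315.
P = 4620/7315 = 12/19 ≈ 0.6316.

12/19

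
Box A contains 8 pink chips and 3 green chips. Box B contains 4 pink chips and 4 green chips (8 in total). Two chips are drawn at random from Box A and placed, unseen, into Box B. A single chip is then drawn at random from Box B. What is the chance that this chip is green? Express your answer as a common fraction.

5/11

Condition on how many of the transferred chips are green (from Box A: 3 green of 11; then Box B has 10 total).
  0 green: C(3,0)C(8,2)/C(11,2) = 28/55; then P = 4/10
  1 green: C(3,1)C(8,1)/C(11,2) = 24/55; then P = 5/10
  2 green: C(3,2)C(8,0)/C(11,2) = 3/55; then P = 6/10
P(green from Box B) = 5/11 ≈ 0.4545.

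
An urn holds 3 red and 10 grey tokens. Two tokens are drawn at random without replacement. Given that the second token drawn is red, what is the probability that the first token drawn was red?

P(first=red and the second token drawn is red) = (3/13)·(2/12) = 1/26.
P(the second token drawn is red) = Σ over first color = 1/26 + 5/26 = 3/13.
By Bayes, P(first=red | the second token drawn is red) = 1/26 / 3/13 = 1/6 ≈ 0.1667.

1/6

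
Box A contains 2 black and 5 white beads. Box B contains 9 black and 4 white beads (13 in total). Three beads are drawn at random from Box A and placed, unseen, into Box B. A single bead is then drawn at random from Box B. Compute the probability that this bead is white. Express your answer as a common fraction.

Condition on how many of the transferred beads are white (from Box A: 5 white of 7; then Box B has 16 total).
  1 white: C(5,1)C(2,2)/C(7,3) = 1/7; then P = 5/16
  2 white: C(5,2)C(2,1)/C(7,3) = 4/7; then P = 6/16
  3 white: C(5,3)C(2,0)/C(7,3) = 2/7; then P = 7/16
P(white from Box B) = 43/112 ≈ 0.3839.

43/112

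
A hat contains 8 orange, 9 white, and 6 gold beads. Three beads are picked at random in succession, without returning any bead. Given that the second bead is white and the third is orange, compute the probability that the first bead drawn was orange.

P(first=orange and the second bead is white and the third is orange) = (8/23)·(9/22)·(7/21) = 12/253.
P(E) = Σ over first color = 12/253 + 96/1771 + 72/1771 = 36/253.
By Bayes, P(first=orange | E) = 12/253 / 36/253 = 1/3 ≈ 0.3333.

1/3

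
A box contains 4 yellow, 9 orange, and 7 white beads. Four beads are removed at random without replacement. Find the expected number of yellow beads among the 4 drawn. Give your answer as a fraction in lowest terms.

4/5

By linearity of expectation, E[X] = Σ P(draw i is yellow); by symmetry each draw (even without replacement) has P(yellow) = 4/20.
E[X] = 4 · 4/20 = 4/5 ≈ 0.8000.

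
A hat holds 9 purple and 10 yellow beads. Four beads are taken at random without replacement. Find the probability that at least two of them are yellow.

485/646

Sum the hypergeometric tail for j = 2,…,4 yellow beads.
Favorable = C(10,2)·C(9,2) + C(10,3)·C(9,1) + C(10,4)·C(9,0) = 2910; total = C(19,4) = 3876.
P = 2910/3876 = 485/646 ≈ 0.7508.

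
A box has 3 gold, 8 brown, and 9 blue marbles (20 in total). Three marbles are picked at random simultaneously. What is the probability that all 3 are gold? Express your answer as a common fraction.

1/1140

Unordered draws without replacement: count favorable combinations over C(20,3).
Favorable = C(3,3) · C(8,0) · C(9,0) = 1; total = C(20,3) = 1140.
P = 1/1140 = 1/1140 ≈ 0.0009.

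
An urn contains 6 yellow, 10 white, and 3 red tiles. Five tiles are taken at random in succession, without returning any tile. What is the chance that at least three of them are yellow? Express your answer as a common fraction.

587/3876

Sum the hypergeometric tail for j = 3,…,5 yellow tiles.
Favorable = C(6,3)·C(13,2) + C(6,4)·C(13,1) + C(6,5)·C(13,0) = 1761; total = C(19,5) = 11628.
P = 1761/11628 = 587/3876 ≈ 0.1514.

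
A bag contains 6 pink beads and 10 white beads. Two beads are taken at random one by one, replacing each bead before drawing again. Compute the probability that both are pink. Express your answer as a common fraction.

Multiply the conditional probability of each draw in order, with replacement (the composition resets each draw).
P = (6/16) · (6/16) = 9/64 ≈ 0.1406.

9/64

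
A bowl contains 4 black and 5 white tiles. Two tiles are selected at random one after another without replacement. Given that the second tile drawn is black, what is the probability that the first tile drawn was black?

P(first=black and the second tile drawn is black) = (4/9)·(3/8) = 1/6.
P(the second tile drawn is black) = Σ over first color = 1/6 + 5/18 = 4/9.
By Bayes, P(first=black | the second tile drawn is black) = 1/6 / 4/9 = 3/8 ≈ 0.3750.

3/8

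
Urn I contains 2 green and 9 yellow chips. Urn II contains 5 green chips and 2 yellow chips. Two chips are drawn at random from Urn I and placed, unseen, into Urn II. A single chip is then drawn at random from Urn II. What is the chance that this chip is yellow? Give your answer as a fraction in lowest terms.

Condition on how many of the transferred chips are yellow (from Urn I: 9 yellow of 11; then Urn II has 9 total).
  0 yellow: C(9,0)C(2,2)/C(11,2) = 1/55; then P = 2/9
  1 yellow: C(9,1)C(2,1)/C(11,2) = 18/55; then P = 3/9
  2 yellow: C(9,2)C(2,0)/C(11,2) = 36/55; then P = 4/9
P(yellow from Urn II) = 40/99 ≈ 0.4040.

40/99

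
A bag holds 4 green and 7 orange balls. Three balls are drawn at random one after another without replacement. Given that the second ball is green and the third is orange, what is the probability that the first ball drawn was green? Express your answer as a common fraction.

P(first=green and the second ball is green and the third is orange) = (4/11)·(3/10)·(7/9) = 14/165.
P(E) = Σ over first color = 14/165 + 28/165 = 14/55.
By Bayes, P(first=green | E) = 14/165 / 14/55 = 1/3 ≈ 0.3333.

1/3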